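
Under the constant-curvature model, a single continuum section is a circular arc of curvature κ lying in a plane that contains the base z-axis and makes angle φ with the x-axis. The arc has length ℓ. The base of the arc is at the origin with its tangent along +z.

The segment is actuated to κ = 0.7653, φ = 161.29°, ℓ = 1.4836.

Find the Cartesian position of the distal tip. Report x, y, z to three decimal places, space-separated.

θ = κ·ℓ = 0.7653 × 1.4836 = 1.13540 rad
ρ = (1 − cos θ)/κ = (1 − 0.42177)/0.7653 = 0.75556
z = sin θ / κ = 0.90670/0.7653 = 1.18477
x = ρ cos φ = 0.75556 × cos(161.29°) = -0.71563
y = ρ sin φ = 0.75556 × sin(161.29°) = 0.24237

-0.716 0.242 1.185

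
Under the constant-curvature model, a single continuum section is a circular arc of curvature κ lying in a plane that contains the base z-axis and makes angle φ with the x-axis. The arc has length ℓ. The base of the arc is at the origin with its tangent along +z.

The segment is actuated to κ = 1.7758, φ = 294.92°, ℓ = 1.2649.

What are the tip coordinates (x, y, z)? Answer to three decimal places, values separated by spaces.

θ = κ·ℓ = 1.7758 × 1.2649 = 2.24621 rad
ρ = (1 − cos θ)/κ = (1 − -0.62522)/1.7758 = 0.91520
z = sin θ / κ = 0.78045/1.7758 = 0.43949
x = ρ cos φ = 0.91520 × cos(294.92°) = 0.38562
y = ρ sin φ = 0.91520 × sin(294.92°) = -0.83000

0.386 -0.830 0.439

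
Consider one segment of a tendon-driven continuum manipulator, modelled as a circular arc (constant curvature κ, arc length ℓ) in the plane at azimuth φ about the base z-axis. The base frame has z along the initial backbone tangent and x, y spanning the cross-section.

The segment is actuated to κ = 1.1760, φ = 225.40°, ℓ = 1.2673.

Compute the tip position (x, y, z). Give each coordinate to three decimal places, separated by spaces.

-0.549 -0.557 0.848

θ = κ·ℓ = 1.1760 × 1.2673 = 1.49034 rad
ρ = (1 − cos θ)/κ = (1 − 0.08036)/1.1760 = 0.78200
z = sin θ / κ = 0.99677/1.1760 = 0.84759
x = ρ cos φ = 0.78200 × cos(225.40°) = -0.54909
y = ρ sin φ = 0.78200 × sin(225.40°) = -0.55681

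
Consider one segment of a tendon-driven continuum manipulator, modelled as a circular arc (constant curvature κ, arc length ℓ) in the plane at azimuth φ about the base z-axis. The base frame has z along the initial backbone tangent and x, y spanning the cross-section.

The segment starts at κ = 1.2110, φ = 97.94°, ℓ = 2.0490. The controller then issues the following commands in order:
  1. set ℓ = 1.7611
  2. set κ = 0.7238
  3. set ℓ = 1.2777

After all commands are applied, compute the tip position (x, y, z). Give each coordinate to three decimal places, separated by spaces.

-0.076 0.545 1.103

initial: κ=1.2110, φ=97.94°, ℓ=2.0490
cmd 1: set ℓ=1.7611 → (κ,φ,ℓ)=(1.2110,97.94°,1.7611) → tip=(-0.1748,1.2536,0.6988)
cmd 2: set κ=0.7238 → (κ,φ,ℓ)=(0.7238,97.94°,1.7611) → tip=(-0.1352,0.9691,1.3215)
cmd 3: set ℓ=1.2777 → (κ,φ,ℓ)=(0.7238,97.94°,1.2777) → tip=(-0.0760,0.5446,1.1032)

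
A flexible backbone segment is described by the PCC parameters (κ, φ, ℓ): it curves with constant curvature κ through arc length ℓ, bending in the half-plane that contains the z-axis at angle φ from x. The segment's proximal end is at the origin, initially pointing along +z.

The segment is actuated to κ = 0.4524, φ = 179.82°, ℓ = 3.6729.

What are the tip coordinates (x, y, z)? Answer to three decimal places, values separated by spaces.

-2.411 0.008 2.201

θ = κ·ℓ = 0.4524 × 3.6729 = 1.66162 rad
ρ = (1 − cos θ)/κ = (1 − -0.09070)/0.4524 = 2.41092
z = sin θ / κ = 0.99588/0.4524 = 2.20132
x = ρ cos φ = 2.41092 × cos(179.82°) = -2.41091
y = ρ sin φ = 2.41092 × sin(179.82°) = 0.00757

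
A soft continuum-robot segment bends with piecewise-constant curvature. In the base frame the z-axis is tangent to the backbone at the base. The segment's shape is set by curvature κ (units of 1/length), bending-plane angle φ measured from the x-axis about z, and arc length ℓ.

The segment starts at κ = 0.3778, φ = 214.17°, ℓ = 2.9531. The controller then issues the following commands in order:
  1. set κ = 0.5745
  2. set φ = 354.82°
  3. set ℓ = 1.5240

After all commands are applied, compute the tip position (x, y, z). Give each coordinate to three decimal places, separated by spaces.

initial: κ=0.3778, φ=214.17°, ℓ=2.9531
cmd 1: set κ=0.5745 → (κ,φ,ℓ)=(0.5745,214.17°,2.9531) → tip=(-1.6208,-1.1003,1.7269)
cmd 2: set φ=354.82° → (κ,φ,ℓ)=(0.5745,354.82°,2.9531) → tip=(1.9510,-0.1769,1.7269)
cmd 3: set ℓ=1.5240 → (κ,φ,ℓ)=(0.5745,354.82°,1.5240) → tip=(0.6231,-0.0565,1.3366)

0.623 -0.056 1.337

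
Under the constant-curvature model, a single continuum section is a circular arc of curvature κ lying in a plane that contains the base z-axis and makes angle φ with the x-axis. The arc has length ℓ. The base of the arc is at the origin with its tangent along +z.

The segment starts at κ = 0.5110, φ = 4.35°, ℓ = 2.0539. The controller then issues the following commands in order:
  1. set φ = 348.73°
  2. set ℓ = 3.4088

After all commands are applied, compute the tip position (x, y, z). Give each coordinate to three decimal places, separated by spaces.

2.246 -0.448 1.928

initial: κ=0.5110, φ=4.35°, ℓ=2.0539
cmd 1: set φ=348.73° → (κ,φ,ℓ)=(0.5110,348.73°,2.0539) → tip=(0.9635,-0.1920,1.6971)
cmd 2: set ℓ=3.4088 → (κ,φ,ℓ)=(0.5110,348.73°,3.4088) → tip=(2.2460,-0.4476,1.9284)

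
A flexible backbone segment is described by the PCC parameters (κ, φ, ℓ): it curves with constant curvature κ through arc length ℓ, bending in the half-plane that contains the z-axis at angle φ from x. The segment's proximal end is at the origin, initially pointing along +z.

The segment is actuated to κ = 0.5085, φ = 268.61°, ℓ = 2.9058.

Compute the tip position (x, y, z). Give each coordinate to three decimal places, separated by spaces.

θ = κ·ℓ = 0.5085 × 2.9058 = 1.47760 rad
ρ = (1 − cos θ)/κ = (1 − 0.09306)/0.5085 = 1.78356
z = sin θ / κ = 0.99566/0.5085 = 1.95803
x = ρ cos φ = 1.78356 × cos(268.61°) = -0.04326
y = ρ sin φ = 1.78356 × sin(268.61°) = -1.78303

-0.043 -1.783 1.958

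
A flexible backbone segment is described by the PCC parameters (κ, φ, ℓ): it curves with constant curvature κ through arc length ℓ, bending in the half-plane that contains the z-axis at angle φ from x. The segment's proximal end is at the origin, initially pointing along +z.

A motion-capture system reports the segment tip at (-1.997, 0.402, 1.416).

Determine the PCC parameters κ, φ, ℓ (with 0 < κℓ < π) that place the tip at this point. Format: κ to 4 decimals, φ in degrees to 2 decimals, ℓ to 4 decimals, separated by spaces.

0.6620 168.62 2.9106

ρ = √(x²+y²) = √(-1.997² + 0.402²) = 2.03706
φ = atan2(y, x) mod 360° = atan2(0.402, -1.997) = 168.6184°
|p|² = ρ² + z² = 2.03706² + 1.416² = 6.15467
κ = 2ρ / |p|² = 2×2.03706 / 6.15467 = 0.66196
θ = 2·atan2(ρ, z) = 2·atan2(2.03706, 1.416) = 1.92671 rad
ℓ = θ/κ = 1.92671/0.66196 = 2.91063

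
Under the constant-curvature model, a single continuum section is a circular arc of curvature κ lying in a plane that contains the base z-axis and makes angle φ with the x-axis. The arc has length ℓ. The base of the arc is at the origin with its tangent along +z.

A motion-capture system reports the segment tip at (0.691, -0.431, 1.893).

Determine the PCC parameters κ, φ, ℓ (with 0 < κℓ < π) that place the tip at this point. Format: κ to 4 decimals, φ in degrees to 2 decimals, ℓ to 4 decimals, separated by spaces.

ρ = √(x²+y²) = √(0.691² + -0.431²) = 0.81440
φ = atan2(y, x) mod 360° = atan2(-0.431, 0.691) = 328.0468°
|p|² = ρ² + z² = 0.81440² + 1.893² = 4.24669
κ = 2ρ / |p|² = 2×0.81440 / 4.24669 = 0.38354
θ = 2·atan2(ρ, z) = 2·atan2(0.81440, 1.893) = 0.81256 rad
ℓ = θ/κ = 0.81256/0.38354 = 2.11855

0.3835 328.05 2.1186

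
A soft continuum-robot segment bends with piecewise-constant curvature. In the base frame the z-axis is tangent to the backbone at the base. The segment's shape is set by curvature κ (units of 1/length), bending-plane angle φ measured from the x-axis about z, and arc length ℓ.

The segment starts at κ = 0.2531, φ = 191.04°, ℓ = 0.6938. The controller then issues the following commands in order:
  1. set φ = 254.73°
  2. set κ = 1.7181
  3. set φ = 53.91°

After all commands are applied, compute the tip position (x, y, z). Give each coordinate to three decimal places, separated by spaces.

initial: κ=0.2531, φ=191.04°, ℓ=0.6938
cmd 1: set φ=254.73° → (κ,φ,ℓ)=(0.2531,254.73°,0.6938) → tip=(-0.0160,-0.0586,0.6902)
cmd 2: set κ=1.7181 → (κ,φ,ℓ)=(1.7181,254.73°,0.6938) → tip=(-0.0966,-0.3539,0.5408)
cmd 3: set φ=53.91° → (κ,φ,ℓ)=(1.7181,53.91°,0.6938) → tip=(0.2161,0.2964,0.5408)

0.216 0.296 0.541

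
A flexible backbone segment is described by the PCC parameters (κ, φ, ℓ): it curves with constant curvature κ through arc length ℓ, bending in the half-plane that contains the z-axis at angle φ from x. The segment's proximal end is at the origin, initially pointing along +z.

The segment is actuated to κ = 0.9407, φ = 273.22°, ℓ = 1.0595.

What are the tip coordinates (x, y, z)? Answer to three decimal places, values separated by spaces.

θ = κ·ℓ = 0.9407 × 1.0595 = 0.99667 rad
ρ = (1 − cos θ)/κ = (1 − 0.54310)/0.9407 = 0.48570
z = sin θ / κ = 0.83967/0.9407 = 0.89260
x = ρ cos φ = 0.48570 × cos(273.22°) = 0.02728
y = ρ sin φ = 0.48570 × sin(273.22°) = -0.48494

0.027 -0.485 0.893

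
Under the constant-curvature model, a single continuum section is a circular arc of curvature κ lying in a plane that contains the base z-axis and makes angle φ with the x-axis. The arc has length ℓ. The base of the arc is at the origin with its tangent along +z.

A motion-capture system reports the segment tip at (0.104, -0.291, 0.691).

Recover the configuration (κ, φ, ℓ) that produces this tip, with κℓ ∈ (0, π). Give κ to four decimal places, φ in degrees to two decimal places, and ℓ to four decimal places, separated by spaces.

ρ = √(x²+y²) = √(0.104² + -0.291²) = 0.30903
φ = atan2(y, x) mod 360° = atan2(-0.291, 0.104) = 289.6663°
|p|² = ρ² + z² = 0.30903² + 0.691² = 0.57298
κ = 2ρ / |p|² = 2×0.30903 / 0.57298 = 1.07867
θ = 2·atan2(ρ, z) = 2·atan2(0.30903, 0.691) = 0.84107 rad
ℓ = θ/κ = 0.84107/1.07867 = 0.77973

1.0787 289.67 0.7797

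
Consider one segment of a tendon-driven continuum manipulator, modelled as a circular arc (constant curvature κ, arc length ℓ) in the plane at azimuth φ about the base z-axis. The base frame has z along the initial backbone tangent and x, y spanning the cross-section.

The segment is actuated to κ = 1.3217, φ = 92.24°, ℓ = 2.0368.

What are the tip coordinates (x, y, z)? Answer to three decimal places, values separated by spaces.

-0.056 1.437 0.329

θ = κ·ℓ = 1.3217 × 2.0368 = 2.69204 rad
ρ = (1 − cos θ)/κ = (1 − -0.90064)/1.3217 = 1.43803
z = sin θ / κ = 0.43456/1.3217 = 0.32879
x = ρ cos φ = 1.43803 × cos(92.24°) = -0.05621
y = ρ sin φ = 1.43803 × sin(92.24°) = 1.43693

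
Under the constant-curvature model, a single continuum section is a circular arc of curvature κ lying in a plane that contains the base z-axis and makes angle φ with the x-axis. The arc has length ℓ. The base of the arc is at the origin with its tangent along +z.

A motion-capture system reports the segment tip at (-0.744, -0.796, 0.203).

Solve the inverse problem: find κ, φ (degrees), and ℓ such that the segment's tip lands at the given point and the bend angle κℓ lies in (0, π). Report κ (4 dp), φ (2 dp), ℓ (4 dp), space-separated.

1.7740 226.93 1.5632

ρ = √(x²+y²) = √(-0.744² + -0.796²) = 1.08957
φ = atan2(y, x) mod 360° = atan2(-0.796, -0.744) = 226.9339°
|p|² = ρ² + z² = 1.08957² + 0.203² = 1.22836
κ = 2ρ / |p|² = 2×1.08957 / 1.22836 = 1.77401
θ = 2·atan2(ρ, z) = 2·atan2(1.08957, 0.203) = 2.77319 rad
ℓ = θ/κ = 2.77319/1.77401 = 1.56323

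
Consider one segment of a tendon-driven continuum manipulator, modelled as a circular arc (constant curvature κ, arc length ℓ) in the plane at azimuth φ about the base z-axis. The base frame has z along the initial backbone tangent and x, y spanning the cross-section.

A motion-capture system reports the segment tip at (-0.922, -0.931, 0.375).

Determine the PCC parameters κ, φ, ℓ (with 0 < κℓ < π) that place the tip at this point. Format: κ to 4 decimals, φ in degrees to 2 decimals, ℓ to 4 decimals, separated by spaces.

1.4108 225.28 1.8316

ρ = √(x²+y²) = √(-0.922² + -0.931²) = 1.31028
φ = atan2(y, x) mod 360° = atan2(-0.931, -0.922) = 225.2783°
|p|² = ρ² + z² = 1.31028² + 0.375² = 1.85747
κ = 2ρ / |p|² = 2×1.31028 / 1.85747 = 1.41083
θ = 2·atan2(ρ, z) = 2·atan2(1.31028, 0.375) = 2.58410 rad
ℓ = θ/κ = 2.58410/1.41083 = 1.83162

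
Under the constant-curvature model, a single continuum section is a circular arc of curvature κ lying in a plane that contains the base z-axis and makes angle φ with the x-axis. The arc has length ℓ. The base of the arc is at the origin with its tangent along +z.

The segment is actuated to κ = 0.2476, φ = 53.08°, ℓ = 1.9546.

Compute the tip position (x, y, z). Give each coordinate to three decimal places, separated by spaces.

0.279 0.371 1.879

θ = κ·ℓ = 0.2476 × 1.9546 = 0.48396 rad
ρ = (1 − cos θ)/κ = (1 − 0.88516)/0.2476 = 0.46381
z = sin θ / κ = 0.46529/0.2476 = 1.87919
x = ρ cos φ = 0.46381 × cos(53.08°) = 0.27861
y = ρ sin φ = 0.46381 × sin(53.08°) = 0.37081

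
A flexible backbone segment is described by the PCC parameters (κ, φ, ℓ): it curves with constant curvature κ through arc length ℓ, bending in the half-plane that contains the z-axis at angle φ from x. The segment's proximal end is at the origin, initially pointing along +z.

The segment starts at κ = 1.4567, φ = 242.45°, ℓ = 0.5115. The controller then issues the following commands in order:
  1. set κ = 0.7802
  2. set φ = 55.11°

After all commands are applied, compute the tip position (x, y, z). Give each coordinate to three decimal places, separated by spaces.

0.058 0.083 0.498

initial: κ=1.4567, φ=242.45°, ℓ=0.5115
cmd 1: set κ=0.7802 → (κ,φ,ℓ)=(0.7802,242.45°,0.5115) → tip=(-0.0466,-0.0893,0.4980)
cmd 2: set φ=55.11° → (κ,φ,ℓ)=(0.7802,55.11°,0.5115) → tip=(0.0576,0.0826,0.4980)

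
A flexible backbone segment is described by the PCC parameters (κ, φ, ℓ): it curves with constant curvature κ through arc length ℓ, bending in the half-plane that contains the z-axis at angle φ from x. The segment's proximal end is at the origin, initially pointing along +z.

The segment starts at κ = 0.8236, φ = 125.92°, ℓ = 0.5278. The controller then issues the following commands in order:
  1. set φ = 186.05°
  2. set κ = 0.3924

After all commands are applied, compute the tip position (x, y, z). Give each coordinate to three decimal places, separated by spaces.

-0.054 -0.006 0.524

initial: κ=0.8236, φ=125.92°, ℓ=0.5278
cmd 1: set φ=186.05° → (κ,φ,ℓ)=(0.8236,186.05°,0.5278) → tip=(-0.1123,-0.0119,0.5113)
cmd 2: set κ=0.3924 → (κ,φ,ℓ)=(0.3924,186.05°,0.5278) → tip=(-0.0542,-0.0057,0.5240)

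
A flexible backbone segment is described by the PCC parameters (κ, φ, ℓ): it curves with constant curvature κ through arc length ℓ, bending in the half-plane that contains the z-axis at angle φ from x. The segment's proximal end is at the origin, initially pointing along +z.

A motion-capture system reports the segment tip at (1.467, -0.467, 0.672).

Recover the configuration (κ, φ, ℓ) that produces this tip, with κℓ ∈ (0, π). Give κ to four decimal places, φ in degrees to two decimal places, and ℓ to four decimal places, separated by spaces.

1.0912 342.34 2.1247

ρ = √(x²+y²) = √(1.467² + -0.467²) = 1.53954
φ = atan2(y, x) mod 360° = atan2(-0.467, 1.467) = 342.3418°
|p|² = ρ² + z² = 1.53954² + 0.672² = 2.82176
κ = 2ρ / |p|² = 2×1.53954 / 2.82176 = 1.09119
θ = 2·atan2(ρ, z) = 2·atan2(1.53954, 0.672) = 2.31846 rad
ℓ = θ/κ = 2.31846/1.09119 = 2.12471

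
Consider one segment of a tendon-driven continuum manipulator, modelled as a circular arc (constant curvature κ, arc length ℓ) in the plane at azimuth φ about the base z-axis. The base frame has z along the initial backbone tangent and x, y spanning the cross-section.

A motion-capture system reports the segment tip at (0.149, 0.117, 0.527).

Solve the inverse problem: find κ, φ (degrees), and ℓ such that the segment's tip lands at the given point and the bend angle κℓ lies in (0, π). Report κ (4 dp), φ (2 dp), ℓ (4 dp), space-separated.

1.2081 38.14 0.5713

ρ = √(x²+y²) = √(0.149² + 0.117²) = 0.18945
φ = atan2(y, x) mod 360° = atan2(0.117, 0.149) = 38.1402°
|p|² = ρ² + z² = 0.18945² + 0.527² = 0.31362
κ = 2ρ / |p|² = 2×0.18945 / 0.31362 = 1.20813
θ = 2·atan2(ρ, z) = 2·atan2(0.18945, 0.527) = 0.69019 rad
ℓ = θ/κ = 0.69019/1.20813 = 0.57129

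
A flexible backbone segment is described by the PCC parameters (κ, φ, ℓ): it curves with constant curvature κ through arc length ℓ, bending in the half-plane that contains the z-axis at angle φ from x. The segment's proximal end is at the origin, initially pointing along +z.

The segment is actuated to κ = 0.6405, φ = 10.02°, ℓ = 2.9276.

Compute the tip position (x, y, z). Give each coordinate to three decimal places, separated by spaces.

θ = κ·ℓ = 0.6405 × 2.9276 = 1.87513 rad
ρ = (1 − cos θ)/κ = (1 − -0.29966)/0.6405 = 2.02913
z = sin θ / κ = 0.95405/0.6405 = 1.48954
x = ρ cos φ = 2.02913 × cos(10.02°) = 1.99818
y = ρ sin φ = 2.02913 × sin(10.02°) = 0.35305

1.998 0.353 1.490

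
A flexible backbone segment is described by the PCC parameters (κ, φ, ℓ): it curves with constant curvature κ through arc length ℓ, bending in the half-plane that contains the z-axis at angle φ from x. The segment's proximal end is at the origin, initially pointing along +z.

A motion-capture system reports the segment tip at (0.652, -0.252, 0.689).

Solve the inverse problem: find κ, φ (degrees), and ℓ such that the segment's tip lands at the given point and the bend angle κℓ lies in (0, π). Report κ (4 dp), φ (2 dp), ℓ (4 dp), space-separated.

1.4512 338.87 1.0923

ρ = √(x²+y²) = √(0.652² + -0.252²) = 0.69901
φ = atan2(y, x) mod 360° = atan2(-0.252, 0.652) = 338.8683°
|p|² = ρ² + z² = 0.69901² + 0.689² = 0.96333
κ = 2ρ / |p|² = 2×0.69901 / 0.96333 = 1.45123
θ = 2·atan2(ρ, z) = 2·atan2(0.69901, 0.689) = 1.58521 rad
ℓ = θ/κ = 1.58521/1.45123 = 1.09232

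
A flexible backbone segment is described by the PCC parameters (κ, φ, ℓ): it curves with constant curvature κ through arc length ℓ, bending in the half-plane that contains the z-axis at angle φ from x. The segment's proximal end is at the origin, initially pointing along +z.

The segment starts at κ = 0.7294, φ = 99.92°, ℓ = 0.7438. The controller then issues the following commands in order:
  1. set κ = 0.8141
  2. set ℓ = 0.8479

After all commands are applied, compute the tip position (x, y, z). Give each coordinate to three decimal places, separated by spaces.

initial: κ=0.7294, φ=99.92°, ℓ=0.7438
cmd 1: set κ=0.8141 → (κ,φ,ℓ)=(0.8141,99.92°,0.7438) → tip=(-0.0376,0.2151,0.6992)
cmd 2: set ℓ=0.8479 → (κ,φ,ℓ)=(0.8141,99.92°,0.8479) → tip=(-0.0484,0.2770,0.7822)

-0.048 0.277 0.782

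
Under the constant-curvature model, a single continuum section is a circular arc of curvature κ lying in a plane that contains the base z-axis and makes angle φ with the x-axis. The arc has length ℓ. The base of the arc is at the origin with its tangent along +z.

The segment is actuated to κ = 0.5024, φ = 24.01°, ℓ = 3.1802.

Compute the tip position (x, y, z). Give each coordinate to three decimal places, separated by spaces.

1.867 0.832 1.990

θ = κ·ℓ = 0.5024 × 3.1802 = 1.59773 rad
ρ = (1 − cos θ)/κ = (1 − -0.02693)/0.5024 = 2.04405
z = sin θ / κ = 0.99964/0.5024 = 1.98972
x = ρ cos φ = 2.04405 × cos(24.01°) = 1.86719
y = ρ sin φ = 2.04405 × sin(24.01°) = 0.83172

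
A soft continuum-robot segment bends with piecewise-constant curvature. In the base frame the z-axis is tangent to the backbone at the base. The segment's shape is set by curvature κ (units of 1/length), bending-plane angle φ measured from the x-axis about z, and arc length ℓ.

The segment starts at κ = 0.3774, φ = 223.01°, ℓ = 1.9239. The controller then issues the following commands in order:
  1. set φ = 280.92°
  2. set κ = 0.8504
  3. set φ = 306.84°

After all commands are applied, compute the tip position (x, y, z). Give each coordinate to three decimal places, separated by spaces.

initial: κ=0.3774, φ=223.01°, ℓ=1.9239
cmd 1: set φ=280.92° → (κ,φ,ℓ)=(0.3774,280.92°,1.9239) → tip=(0.1266,-0.6562,1.7593)
cmd 2: set κ=0.8504 → (κ,φ,ℓ)=(0.8504,280.92°,1.9239) → tip=(0.2373,-1.2300,1.1734)
cmd 3: set φ=306.84° → (κ,φ,ℓ)=(0.8504,306.84°,1.9239) → tip=(0.7511,-1.0025,1.1734)

0.751 -1.003 1.173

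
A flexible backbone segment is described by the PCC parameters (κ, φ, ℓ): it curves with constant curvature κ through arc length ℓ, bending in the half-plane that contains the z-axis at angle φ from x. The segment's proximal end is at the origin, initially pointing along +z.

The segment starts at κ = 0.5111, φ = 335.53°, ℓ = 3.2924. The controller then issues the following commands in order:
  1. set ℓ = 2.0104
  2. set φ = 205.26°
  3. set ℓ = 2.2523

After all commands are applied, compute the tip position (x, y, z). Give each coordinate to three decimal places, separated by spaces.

initial: κ=0.5111, φ=335.53°, ℓ=3.2924
cmd 1: set ℓ=2.0104 → (κ,φ,ℓ)=(0.5111,335.53°,2.0104) → tip=(0.8602,-0.3915,1.6749)
cmd 2: set φ=205.26° → (κ,φ,ℓ)=(0.5111,205.26°,2.0104) → tip=(-0.8548,-0.4033,1.6749)
cmd 3: set ℓ=2.2523 → (κ,φ,ℓ)=(0.5111,205.26°,2.2523) → tip=(-1.0485,-0.4947,1.7868)

-1.049 -0.495 1.787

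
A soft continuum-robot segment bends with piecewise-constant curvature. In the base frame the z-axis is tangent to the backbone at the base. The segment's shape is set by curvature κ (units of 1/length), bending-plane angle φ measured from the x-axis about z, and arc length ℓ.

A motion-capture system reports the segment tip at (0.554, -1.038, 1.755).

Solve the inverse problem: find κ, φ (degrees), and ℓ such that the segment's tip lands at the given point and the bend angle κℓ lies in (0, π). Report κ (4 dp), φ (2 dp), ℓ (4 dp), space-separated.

ρ = √(x²+y²) = √(0.554² + -1.038²) = 1.17659
φ = atan2(y, x) mod 360° = atan2(-1.038, 0.554) = 298.0897°
|p|² = ρ² + z² = 1.17659² + 1.755² = 4.46439
κ = 2ρ / |p|² = 2×1.17659 / 4.46439 = 0.52710
θ = 2·atan2(ρ, z) = 2·atan2(1.17659, 1.755) = 1.18119 rad
ℓ = θ/κ = 1.18119/0.52710 = 2.24093

0.5271 298.09 2.2409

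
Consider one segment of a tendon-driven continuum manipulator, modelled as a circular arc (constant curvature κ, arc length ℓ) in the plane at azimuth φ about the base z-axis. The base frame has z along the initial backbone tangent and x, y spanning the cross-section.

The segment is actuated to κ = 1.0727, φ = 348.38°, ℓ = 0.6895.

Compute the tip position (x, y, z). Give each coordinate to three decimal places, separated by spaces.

0.239 -0.049 0.628

θ = κ·ℓ = 1.0727 × 0.6895 = 0.73963 rad
ρ = (1 − cos θ)/κ = (1 − 0.73872)/1.0727 = 0.24357
z = sin θ / κ = 0.67401/1.0727 = 0.62833
x = ρ cos φ = 0.24357 × cos(348.38°) = 0.23858
y = ρ sin φ = 0.24357 × sin(348.38°) = -0.04906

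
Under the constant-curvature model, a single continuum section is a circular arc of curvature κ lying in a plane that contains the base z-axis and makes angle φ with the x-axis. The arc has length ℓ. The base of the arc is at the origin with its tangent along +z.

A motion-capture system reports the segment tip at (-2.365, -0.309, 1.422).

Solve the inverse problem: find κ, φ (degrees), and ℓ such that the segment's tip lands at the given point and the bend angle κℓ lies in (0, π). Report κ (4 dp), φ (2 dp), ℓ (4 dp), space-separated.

ρ = √(x²+y²) = √(-2.365² + -0.309²) = 2.38510
φ = atan2(y, x) mod 360° = atan2(-0.309, -2.365) = 187.4438°
|p|² = ρ² + z² = 2.38510² + 1.422² = 7.71079
κ = 2ρ / |p|² = 2×2.38510 / 7.71079 = 0.61864
θ = 2·atan2(ρ, z) = 2·atan2(2.38510, 1.422) = 2.06635 rad
ℓ = θ/κ = 2.06635/0.61864 = 3.34015

0.6186 187.44 3.3401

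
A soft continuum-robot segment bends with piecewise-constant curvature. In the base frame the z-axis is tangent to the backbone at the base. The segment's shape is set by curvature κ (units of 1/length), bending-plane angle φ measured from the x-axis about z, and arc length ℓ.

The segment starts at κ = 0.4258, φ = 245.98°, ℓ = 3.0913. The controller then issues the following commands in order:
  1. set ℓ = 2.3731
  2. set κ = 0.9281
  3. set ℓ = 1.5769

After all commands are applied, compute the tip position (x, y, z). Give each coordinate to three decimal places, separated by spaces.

-0.392 -0.879 1.071

initial: κ=0.4258, φ=245.98°, ℓ=3.0913
cmd 1: set ℓ=2.3731 → (κ,φ,ℓ)=(0.4258,245.98°,2.3731) → tip=(-0.4479,-1.0051,1.9894)
cmd 2: set κ=0.9281 → (κ,φ,ℓ)=(0.9281,245.98°,2.3731) → tip=(-0.6976,-1.5653,0.8696)
cmd 3: set ℓ=1.5769 → (κ,φ,ℓ)=(0.9281,245.98°,1.5769) → tip=(-0.3916,-0.8788,1.0713)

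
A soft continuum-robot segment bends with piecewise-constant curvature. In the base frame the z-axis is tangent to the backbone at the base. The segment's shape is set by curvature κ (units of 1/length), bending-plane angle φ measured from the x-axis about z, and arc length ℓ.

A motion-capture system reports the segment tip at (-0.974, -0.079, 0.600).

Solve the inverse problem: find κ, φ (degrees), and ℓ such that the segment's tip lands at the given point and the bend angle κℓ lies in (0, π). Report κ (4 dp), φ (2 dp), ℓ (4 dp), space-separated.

1.4863 184.64 1.3727

ρ = √(x²+y²) = √(-0.974² + -0.079²) = 0.97720
φ = atan2(y, x) mod 360° = atan2(-0.079, -0.974) = 184.6370°
|p|² = ρ² + z² = 0.97720² + 0.600² = 1.31492
κ = 2ρ / |p|² = 2×0.97720 / 1.31492 = 1.48633
θ = 2·atan2(ρ, z) = 2·atan2(0.97720, 0.600) = 2.04029 rad
ℓ = θ/κ = 2.04029/1.48633 = 1.37271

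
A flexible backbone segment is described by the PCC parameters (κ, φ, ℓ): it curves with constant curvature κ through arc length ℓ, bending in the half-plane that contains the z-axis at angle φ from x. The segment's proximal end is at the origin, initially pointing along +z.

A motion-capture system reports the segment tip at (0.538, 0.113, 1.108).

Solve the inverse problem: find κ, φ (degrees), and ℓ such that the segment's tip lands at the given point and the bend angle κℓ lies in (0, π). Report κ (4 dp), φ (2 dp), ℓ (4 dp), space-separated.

ρ = √(x²+y²) = √(0.538² + 0.113²) = 0.54974
φ = atan2(y, x) mod 360° = atan2(0.113, 0.538) = 11.8618°
|p|² = ρ² + z² = 0.54974² + 1.108² = 1.52988
κ = 2ρ / |p|² = 2×0.54974 / 1.52988 = 0.71867
θ = 2·atan2(ρ, z) = 2·atan2(0.54974, 1.108) = 0.92113 rad
ℓ = θ/κ = 0.92113/0.71867 = 1.28172

0.7187 11.86 1.2817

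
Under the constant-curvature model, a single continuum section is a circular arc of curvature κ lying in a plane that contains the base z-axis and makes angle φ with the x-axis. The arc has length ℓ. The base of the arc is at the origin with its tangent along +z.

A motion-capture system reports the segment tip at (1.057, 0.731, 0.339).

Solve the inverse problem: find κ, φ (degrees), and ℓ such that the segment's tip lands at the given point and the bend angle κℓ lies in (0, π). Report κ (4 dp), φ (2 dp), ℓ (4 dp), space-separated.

ρ = √(x²+y²) = √(1.057² + 0.731²) = 1.28515
φ = atan2(y, x) mod 360° = atan2(0.731, 1.057) = 34.6670°
|p|² = ρ² + z² = 1.28515² + 0.339² = 1.76653
κ = 2ρ / |p|² = 2×1.28515 / 1.76653 = 1.45500
θ = 2·atan2(ρ, z) = 2·atan2(1.28515, 0.339) = 2.62578 rad
ℓ = θ/κ = 2.62578/1.45500 = 1.80466

1.4550 34.67 1.8047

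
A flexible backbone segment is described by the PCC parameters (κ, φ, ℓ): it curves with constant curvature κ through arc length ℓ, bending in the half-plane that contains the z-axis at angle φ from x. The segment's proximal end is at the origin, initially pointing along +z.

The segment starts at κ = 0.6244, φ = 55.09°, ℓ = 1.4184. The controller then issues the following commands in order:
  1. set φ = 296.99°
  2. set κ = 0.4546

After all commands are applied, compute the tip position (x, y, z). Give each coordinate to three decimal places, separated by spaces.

0.200 -0.394 1.322

initial: κ=0.6244, φ=55.09°, ℓ=1.4184
cmd 1: set φ=296.99° → (κ,φ,ℓ)=(0.6244,296.99°,1.4184) → tip=(0.2669,-0.5241,1.2401)
cmd 2: set κ=0.4546 → (κ,φ,ℓ)=(0.4546,296.99°,1.4184) → tip=(0.2004,-0.3936,1.3221)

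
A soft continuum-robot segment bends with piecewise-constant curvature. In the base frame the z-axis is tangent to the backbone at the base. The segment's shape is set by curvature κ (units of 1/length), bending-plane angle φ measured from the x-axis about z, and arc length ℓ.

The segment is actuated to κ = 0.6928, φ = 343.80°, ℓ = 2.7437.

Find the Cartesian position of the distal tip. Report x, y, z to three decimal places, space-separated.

θ = κ·ℓ = 0.6928 × 2.7437 = 1.90084 rad
ρ = (1 − cos θ)/κ = (1 − -0.32408)/0.6928 = 1.91120
z = sin θ / κ = 0.94603/0.6928 = 1.36552
x = ρ cos φ = 1.91120 × cos(343.80°) = 1.83531
y = ρ sin φ = 1.91120 × sin(343.80°) = -0.53321

1.835 -0.533 1.366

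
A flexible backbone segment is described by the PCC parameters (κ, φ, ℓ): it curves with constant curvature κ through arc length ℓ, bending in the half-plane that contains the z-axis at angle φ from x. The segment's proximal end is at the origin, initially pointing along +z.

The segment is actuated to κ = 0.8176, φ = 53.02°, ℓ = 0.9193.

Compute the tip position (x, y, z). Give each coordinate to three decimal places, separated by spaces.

0.198 0.263 0.835

θ = κ·ℓ = 0.8176 × 0.9193 = 0.75162 rad
ρ = (1 − cos θ)/κ = (1 − 0.73058)/0.8176 = 0.32952
z = sin θ / κ = 0.68282/0.8176 = 0.83516
x = ρ cos φ = 0.32952 × cos(53.02°) = 0.19822
y = ρ sin φ = 0.32952 × sin(53.02°) = 0.26324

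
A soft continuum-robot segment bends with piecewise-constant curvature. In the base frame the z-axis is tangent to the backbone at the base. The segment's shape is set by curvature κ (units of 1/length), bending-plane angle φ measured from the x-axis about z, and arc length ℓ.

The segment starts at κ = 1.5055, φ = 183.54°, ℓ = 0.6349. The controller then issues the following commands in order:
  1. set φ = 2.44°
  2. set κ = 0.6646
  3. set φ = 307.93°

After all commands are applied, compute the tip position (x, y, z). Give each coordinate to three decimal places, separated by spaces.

0.081 -0.104 0.616

initial: κ=1.5055, φ=183.54°, ℓ=0.6349
cmd 1: set φ=2.44° → (κ,φ,ℓ)=(1.5055,2.44°,0.6349) → tip=(0.2808,0.0120,0.5425)
cmd 2: set κ=0.6646 → (κ,φ,ℓ)=(0.6646,2.44°,0.6349) → tip=(0.1319,0.0056,0.6162)
cmd 3: set φ=307.93° → (κ,φ,ℓ)=(0.6646,307.93°,0.6349) → tip=(0.0811,-0.1041,0.6162)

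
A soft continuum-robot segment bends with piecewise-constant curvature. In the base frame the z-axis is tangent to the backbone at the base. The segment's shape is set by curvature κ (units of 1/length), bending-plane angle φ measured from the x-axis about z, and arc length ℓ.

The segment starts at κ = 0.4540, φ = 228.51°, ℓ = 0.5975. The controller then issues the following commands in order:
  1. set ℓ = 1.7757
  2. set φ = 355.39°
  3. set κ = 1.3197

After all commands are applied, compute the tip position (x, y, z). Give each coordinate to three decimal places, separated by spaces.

initial: κ=0.4540, φ=228.51°, ℓ=0.5975
cmd 1: set ℓ=1.7757 → (κ,φ,ℓ)=(0.4540,228.51°,1.7757) → tip=(-0.4490,-0.5077,1.5895)
cmd 2: set φ=355.39° → (κ,φ,ℓ)=(0.4540,355.39°,1.7757) → tip=(0.6756,-0.0545,1.5895)
cmd 3: set κ=1.3197 → (κ,φ,ℓ)=(1.3197,355.39°,1.7757) → tip=(1.2825,-0.1034,0.5426)

1.282 -0.103 0.543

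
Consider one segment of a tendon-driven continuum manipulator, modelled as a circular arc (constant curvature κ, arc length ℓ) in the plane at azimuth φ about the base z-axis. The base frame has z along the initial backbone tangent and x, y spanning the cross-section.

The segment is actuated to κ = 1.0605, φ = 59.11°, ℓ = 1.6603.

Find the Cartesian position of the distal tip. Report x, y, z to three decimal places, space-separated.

θ = κ·ℓ = 1.0605 × 1.6603 = 1.76075 rad
ρ = (1 − cos θ)/κ = (1 − -0.18881)/1.0605 = 1.12099
z = sin θ / κ = 0.98201/1.0605 = 0.92599
x = ρ cos φ = 1.12099 × cos(59.11°) = 0.57551
y = ρ sin φ = 1.12099 × sin(59.11°) = 0.96198

0.576 0.962 0.926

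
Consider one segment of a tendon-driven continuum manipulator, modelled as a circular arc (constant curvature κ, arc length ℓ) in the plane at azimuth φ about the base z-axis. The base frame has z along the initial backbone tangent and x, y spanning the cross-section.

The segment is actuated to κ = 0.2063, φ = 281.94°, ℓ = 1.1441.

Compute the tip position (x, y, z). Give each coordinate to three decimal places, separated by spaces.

θ = κ·ℓ = 0.2063 × 1.1441 = 0.23603 rad
ρ = (1 − cos θ)/κ = (1 − 0.97227)/0.2063 = 0.13439
z = sin θ / κ = 0.23384/0.2063 = 1.13351
x = ρ cos φ = 0.13439 × cos(281.94°) = 0.02780
y = ρ sin φ = 0.13439 × sin(281.94°) = -0.13149

0.028 -0.131 1.134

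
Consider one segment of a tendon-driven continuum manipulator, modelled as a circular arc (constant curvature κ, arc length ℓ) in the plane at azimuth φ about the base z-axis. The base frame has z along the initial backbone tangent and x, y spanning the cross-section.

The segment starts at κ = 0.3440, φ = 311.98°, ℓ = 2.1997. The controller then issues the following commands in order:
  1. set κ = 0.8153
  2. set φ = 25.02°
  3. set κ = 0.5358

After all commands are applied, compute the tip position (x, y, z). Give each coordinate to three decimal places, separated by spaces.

1.045 0.488 1.725

initial: κ=0.3440, φ=311.98°, ℓ=2.1997
cmd 1: set κ=0.8153 → (κ,φ,ℓ)=(0.8153,311.98°,2.1997) → tip=(1.0015,-1.1131,1.1963)
cmd 2: set φ=25.02° → (κ,φ,ℓ)=(0.8153,25.02°,2.1997) → tip=(1.3568,0.6333,1.1963)
cmd 3: set κ=0.5358 → (κ,φ,ℓ)=(0.5358,25.02°,2.1997) → tip=(1.0448,0.4876,1.7247)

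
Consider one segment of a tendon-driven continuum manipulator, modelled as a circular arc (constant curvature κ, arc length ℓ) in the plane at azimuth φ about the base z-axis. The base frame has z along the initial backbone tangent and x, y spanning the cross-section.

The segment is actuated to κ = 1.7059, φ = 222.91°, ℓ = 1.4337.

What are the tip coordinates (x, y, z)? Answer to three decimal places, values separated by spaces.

-0.759 -0.705 0.376

θ = κ·ℓ = 1.7059 × 1.4337 = 2.44575 rad
ρ = (1 − cos θ)/κ = (1 − -0.76751)/1.7059 = 1.03612
z = sin θ / κ = 0.64103/1.7059 = 0.37577
x = ρ cos φ = 1.03612 × cos(222.91°) = -0.75888
y = ρ sin φ = 1.03612 × sin(222.91°) = -0.70544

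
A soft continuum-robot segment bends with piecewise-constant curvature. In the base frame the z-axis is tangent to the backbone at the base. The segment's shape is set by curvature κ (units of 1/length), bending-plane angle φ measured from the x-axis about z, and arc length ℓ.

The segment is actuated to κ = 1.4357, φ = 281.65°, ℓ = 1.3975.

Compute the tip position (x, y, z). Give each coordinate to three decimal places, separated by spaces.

0.200 -0.970 0.631

θ = κ·ℓ = 1.4357 × 1.3975 = 2.00639 rad
ρ = (1 − cos θ)/κ = (1 − -0.42195)/1.4357 = 0.99042
z = sin θ / κ = 0.90662/1.4357 = 0.63148
x = ρ cos φ = 0.99042 × cos(281.65°) = 0.20000
y = ρ sin φ = 0.99042 × sin(281.65°) = -0.97002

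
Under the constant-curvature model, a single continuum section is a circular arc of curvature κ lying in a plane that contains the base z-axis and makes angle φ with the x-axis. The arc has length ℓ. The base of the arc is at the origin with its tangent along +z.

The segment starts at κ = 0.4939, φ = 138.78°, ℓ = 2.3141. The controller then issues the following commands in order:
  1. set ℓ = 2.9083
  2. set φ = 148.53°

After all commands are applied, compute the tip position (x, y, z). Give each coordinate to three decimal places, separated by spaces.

-1.496 0.915 2.006

initial: κ=0.4939, φ=138.78°, ℓ=2.3141
cmd 1: set ℓ=2.9083 → (κ,φ,ℓ)=(0.4939,138.78°,2.9083) → tip=(-1.3189,1.1554,2.0064)
cmd 2: set φ=148.53° → (κ,φ,ℓ)=(0.4939,148.53°,2.9083) → tip=(-1.4955,0.9154,2.0064)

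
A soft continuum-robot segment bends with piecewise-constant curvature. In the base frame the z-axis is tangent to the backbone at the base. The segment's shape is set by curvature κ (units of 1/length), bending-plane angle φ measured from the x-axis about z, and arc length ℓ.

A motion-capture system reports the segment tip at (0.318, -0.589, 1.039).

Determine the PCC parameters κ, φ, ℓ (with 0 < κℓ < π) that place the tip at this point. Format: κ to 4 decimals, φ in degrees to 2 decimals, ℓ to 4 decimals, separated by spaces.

ρ = √(x²+y²) = √(0.318² + -0.589²) = 0.66936
φ = atan2(y, x) mod 360° = atan2(-0.589, 0.318) = 298.3645°
|p|² = ρ² + z² = 0.66936² + 1.039² = 1.52757
κ = 2ρ / |p|² = 2×0.66936 / 1.52757 = 0.87638
θ = 2·atan2(ρ, z) = 2·atan2(0.66936, 1.039) = 1.14463 rad
ℓ = θ/κ = 1.14463/0.87638 = 1.30609

0.8764 298.36 1.3061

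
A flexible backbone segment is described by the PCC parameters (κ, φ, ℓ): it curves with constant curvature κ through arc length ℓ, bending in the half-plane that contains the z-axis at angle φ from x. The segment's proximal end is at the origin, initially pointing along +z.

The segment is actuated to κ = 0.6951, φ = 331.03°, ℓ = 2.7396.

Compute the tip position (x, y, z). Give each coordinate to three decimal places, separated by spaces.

1.671 -0.925 1.359

θ = κ·ℓ = 0.6951 × 2.7396 = 1.90430 rad
ρ = (1 − cos θ)/κ = (1 − -0.32735)/0.6951 = 1.90958
z = sin θ / κ = 0.94490/0.6951 = 1.35938
x = ρ cos φ = 1.90958 × cos(331.03°) = 1.67064
y = ρ sin φ = 1.90958 × sin(331.03°) = -0.92491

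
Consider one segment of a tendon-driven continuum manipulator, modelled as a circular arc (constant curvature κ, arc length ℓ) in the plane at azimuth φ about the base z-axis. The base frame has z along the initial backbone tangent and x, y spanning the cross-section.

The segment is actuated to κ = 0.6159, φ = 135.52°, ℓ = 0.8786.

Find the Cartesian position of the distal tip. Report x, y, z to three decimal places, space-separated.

θ = κ·ℓ = 0.6159 × 0.8786 = 0.54113 rad
ρ = (1 − cos θ)/κ = (1 − 0.85713)/0.6159 = 0.23197
z = sin θ / κ = 0.51510/0.6159 = 0.83634
x = ρ cos φ = 0.23197 × cos(135.52°) = -0.16551
y = ρ sin φ = 0.23197 × sin(135.52°) = 0.16253

-0.166 0.163 0.836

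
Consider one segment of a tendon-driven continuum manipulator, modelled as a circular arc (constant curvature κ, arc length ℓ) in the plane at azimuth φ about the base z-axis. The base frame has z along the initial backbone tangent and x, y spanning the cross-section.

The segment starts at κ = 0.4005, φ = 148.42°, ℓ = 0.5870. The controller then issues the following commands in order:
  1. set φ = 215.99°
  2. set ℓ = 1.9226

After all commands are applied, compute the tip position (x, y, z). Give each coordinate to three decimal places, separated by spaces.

initial: κ=0.4005, φ=148.42°, ℓ=0.5870
cmd 1: set φ=215.99° → (κ,φ,ℓ)=(0.4005,215.99°,0.5870) → tip=(-0.0556,-0.0404,0.5816)
cmd 2: set ℓ=1.9226 → (κ,φ,ℓ)=(0.4005,215.99°,1.9226) → tip=(-0.5699,-0.4139,1.7382)

-0.570 -0.414 1.738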